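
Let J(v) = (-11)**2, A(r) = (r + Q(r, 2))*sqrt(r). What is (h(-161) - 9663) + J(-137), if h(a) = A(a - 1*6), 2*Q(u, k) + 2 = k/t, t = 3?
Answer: -9542 - 503*I*sqrt(167)/3 ≈ -9542.0 - 2166.7*I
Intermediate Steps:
Q(u, k) = -1 + k/6 (Q(u, k) = -1 + (k/3)/2 = -1 + k/6)
A(r) = sqrt(r)*(-2/3 + r) (A(r) = (r + (-1 + (1/6)*2))*sqrt(r) = (r + (-1 + 1/3))*sqrt(r) = (r - 2/3)*sqrt(r) = (-2/3 + r)*sqrt(r) = sqrt(r)*(-2/3 + r))
J(v) = 121
h(a) = sqrt(-6 + a)*(-20/3 + a) (h(a) = sqrt(a - 1*6)*(-2/3 + (a - 1*6)) = sqrt(a - 6)*(-2/3 + (a - 6)) = sqrt(-6 + a)*(-2/3 + (-6 + a)) = sqrt(-6 + a)*(-20/3 + a))
(h(-161) - 9663) + J(-137) = (sqrt(-6 - 161)*(-20/3 - 161) - 9663) + 121 = (sqrt(-167)*(-503/3) - 9663) + 121 = ((I*sqrt(167))*(-503/3) - 9663) + 121 = (-503*I*sqrt(167)/3 - 9663) + 121 = (-9663 - 503*I*sqrt(167)/3) + 121 = -9542 - 503*I*sqrt(167)/3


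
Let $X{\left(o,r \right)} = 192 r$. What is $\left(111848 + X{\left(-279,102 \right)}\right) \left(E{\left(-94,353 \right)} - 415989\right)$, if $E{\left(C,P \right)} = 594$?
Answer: $-54596195640$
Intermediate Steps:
$\left(111848 + X{\left(-279,102 \right)}\right) \left(E{\left(-94,353 \right)} - 415989\right) = \left(111848 + 192 \cdot 102\right) \left(594 - 415989\right) = \left(111848 + 19584\right) \left(-415395\right) = 131432 \left(-415395\right) = -54596195640$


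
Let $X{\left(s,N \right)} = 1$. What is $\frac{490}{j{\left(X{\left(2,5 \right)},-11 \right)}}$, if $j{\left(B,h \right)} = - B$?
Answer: $-490$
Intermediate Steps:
$\frac{490}{j{\left(X{\left(2,5 \right)},-11 \right)}} = \frac{490}{\left(-1\right) 1} = \frac{490}{-1} = 490 \left(-1\right) = -490$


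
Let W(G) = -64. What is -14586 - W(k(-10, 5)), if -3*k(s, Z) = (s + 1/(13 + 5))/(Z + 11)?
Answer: -14522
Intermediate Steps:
k(s, Z) = -(1/18 + s)/(3*(11 + Z)) (k(s, Z) = -(s + 1/(13 + 5))/(3*(Z + 11)) = -(s + 1/18)/(3*(11 + Z)) = -(1/18 + s)/(3*(11 + Z)))
-14586 - W(k(-10, 5)) = -14586 - 1*(-64) = -14586 + 64 = -14522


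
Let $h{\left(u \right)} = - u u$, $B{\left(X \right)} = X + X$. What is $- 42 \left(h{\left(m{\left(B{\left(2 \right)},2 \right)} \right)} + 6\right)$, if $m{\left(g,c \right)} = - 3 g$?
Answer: $5796$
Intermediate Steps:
$B{\left(X \right)} = 2 X$
$h{\left(u \right)} = - u^{2}$
$- 42 \left(h{\left(m{\left(B{\left(2 \right)},2 \right)} \right)} + 6\right) = - 42 \left(- \left(- 3 \cdot 2 \cdot 2\right)^{2} + 6\right) = - 42 \left(- \left(\left(-3\right) 4\right)^{2} + 6\right) = - 42 \left(- \left(-12\right)^{2} + 6\right) = - 42 \left(\left(-1\right) 144 + 6\right) = - 42 \left(-144 + 6\right) = \left(-42\right) \left(-138\right) = 5796$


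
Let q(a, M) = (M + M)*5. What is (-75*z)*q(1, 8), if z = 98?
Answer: -588000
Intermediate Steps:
q(a, M) = 10*M (q(a, M) = (2*M)*5 = 10*M)
(-75*z)*q(1, 8) = (-75*98)*(10*8) = -7350*80 = -588000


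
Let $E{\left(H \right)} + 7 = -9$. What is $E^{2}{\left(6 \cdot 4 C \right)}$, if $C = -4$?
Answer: $256$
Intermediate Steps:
$E{\left(H \right)} = -16$ ($E{\left(H \right)} = -7 - 9 = -16$)
$E^{2}{\left(6 \cdot 4 C \right)} = \left(-16\right)^{2} = 256$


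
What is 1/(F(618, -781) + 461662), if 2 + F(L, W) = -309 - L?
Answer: 1/460733 ≈ 2.1705e-6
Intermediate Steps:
F(L, W) = -311 - L (F(L, W) = -2 + (-309 - L) = -311 - L)
1/(F(618, -781) + 461662) = 1/((-311 - 1*618) + 461662) = 1/((-311 - 618) + 461662) = 1/(-929 + 461662) = 1/460733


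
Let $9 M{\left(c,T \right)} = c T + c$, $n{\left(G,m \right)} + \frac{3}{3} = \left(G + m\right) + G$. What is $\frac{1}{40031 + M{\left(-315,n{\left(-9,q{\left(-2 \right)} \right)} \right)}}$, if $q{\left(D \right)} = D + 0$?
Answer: $\frac{1}{40731} \approx 2.4551 \cdot 10^{-5}$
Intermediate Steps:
$q{\left(D \right)} = D$
$n{\left(G,m \right)} = -1 + m + 2 G$ ($n{\left(G,m \right)} = -1 + \left(\left(G + m\right) + G\right) = -1 + \left(m + 2 G\right) = -1 + m + 2 G$)
$M{\left(c,T \right)} = \frac{c}{9} + \frac{T c}{9}$ ($M{\left(c,T \right)} = \frac{c T + c}{9} = \frac{T c + c}{9} = \frac{c + T c}{9} = \frac{c}{9} + \frac{T c}{9}$)
$\frac{1}{40031 + M{\left(-315,n{\left(-9,q{\left(-2 \right)} \right)} \right)}} = \frac{1}{40031 + \frac{1}{9} \left(-315\right) \left(1 - 21\right)} = \frac{1}{40031 + \frac{1}{9} \left(-315\right) \left(-20\right)} = \frac{1}{40031 + 700} = \frac{1}{40731}$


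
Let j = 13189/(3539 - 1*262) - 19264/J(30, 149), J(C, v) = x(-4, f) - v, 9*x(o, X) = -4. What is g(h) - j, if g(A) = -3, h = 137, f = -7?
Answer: -599115052/4407565 ≈ -135.93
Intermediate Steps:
x(o, X) = -4/9 (x(o, X) = (1/9)*(-4) = -4/9)
J(C, v) = -4/9 - v
j = 585892357/4407565 (j = 13189/(3539 - 1*262) - 19264/(-4/9 - 1*149) = 13189/(3539 - 262) - 19264/(-4/9 - 149) = 13189/3277 - 19264/(-1345/9) = 13189*(1/3277) - 19264*(-9/1345) = 13189/3277 + 173376/1345 = 585892357/4407565 ≈ 132.93)
g(h) - j = -3 - 1*585892357/4407565 = -3 - 585892357/4407565 = -599115052/4407565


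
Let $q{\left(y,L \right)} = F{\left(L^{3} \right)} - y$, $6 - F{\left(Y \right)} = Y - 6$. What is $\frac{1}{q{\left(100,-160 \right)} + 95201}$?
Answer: $\frac{1}{4191113} \approx 2.386 \cdot 10^{-7}$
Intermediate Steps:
$F{\left(Y \right)} = 12 - Y$ ($F{\left(Y \right)} = 6 - \left(Y - 6\right) = 6 - \left(-6 + Y\right) = 12 - Y$)
$q{\left(y,L \right)} = 12 - y - L^{3}$ ($q{\left(y,L \right)} = \left(12 - L^{3}\right) - y = 12 - y - L^{3}$)
$\frac{1}{q{\left(100,-160 \right)} + 95201} = \frac{1}{\left(12 - 100 - \left(-160\right)^{3}\right) + 95201} = \frac{1}{\left(12 - 100 - -4096000\right) + 95201} = \frac{1}{\left(12 - 100 + 4096000\right) + 95201} = \frac{1}{4095912 + 95201} = \frac{1}{4191113}$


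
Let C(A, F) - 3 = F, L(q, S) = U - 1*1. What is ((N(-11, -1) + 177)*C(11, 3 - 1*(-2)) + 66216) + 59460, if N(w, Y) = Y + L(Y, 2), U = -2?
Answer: 127060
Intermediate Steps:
L(q, S) = -3 (L(q, S) = -2 - 1*1 = -2 - 1 = -3)
C(A, F) = 3 + F
N(w, Y) = -3 + Y (N(w, Y) = Y - 3 = -3 + Y)
((N(-11, -1) + 177)*C(11, 3 - 1*(-2)) + 66216) + 59460 = (((-3 - 1) + 177)*(3 + (3 - 1*(-2))) + 66216) + 59460 = ((-4 + 177)*(3 + (3 + 2)) + 66216) + 59460 = (173*(3 + 5) + 66216) + 59460 = (173*8 + 66216) + 59460 = (1384 + 66216) + 59460 = 67600 + 59460 = 127060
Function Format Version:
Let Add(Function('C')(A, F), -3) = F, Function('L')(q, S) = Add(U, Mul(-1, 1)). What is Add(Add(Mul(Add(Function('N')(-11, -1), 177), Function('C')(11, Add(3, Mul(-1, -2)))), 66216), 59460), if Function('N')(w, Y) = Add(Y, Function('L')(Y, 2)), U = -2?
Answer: 127060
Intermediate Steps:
Function('L')(q, S) = -3 (Function('L')(q, S) = Add(-2, Mul(-1, 1)) = Add(-2, -1) = -3)
Function('C')(A, F) = Add(3, F)
Function('N')(w, Y) = Add(-3, Y) (Function('N')(w, Y) = Add(Y, -3) = Add(-3, Y))
Add(Add(Mul(Add(Function('N')(-11, -1), 177), Function('C')(11, Add(3, Mul(-1, -2)))), 66216), 59460) = Add(Add(Mul(Add(Add(-3, -1), 177), Add(3, Add(3, Mul(-1, -2)))), 66216), 59460) = Add(Add(Mul(Add(-4, 177), Add(3, Add(3, 2))), 66216), 59460) = Add(Add(Mul(173, Add(3, 5)), 66216), 59460) = Add(Add(Mul(173, 8), 66216), 59460) = Add(Add(1384, 66216), 59460) = Add(67600, 59460) = 127060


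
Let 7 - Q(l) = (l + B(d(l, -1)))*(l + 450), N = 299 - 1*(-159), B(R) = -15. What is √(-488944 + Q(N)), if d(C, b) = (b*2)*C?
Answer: I*√891181 ≈ 944.02*I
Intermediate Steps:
d(C, b) = 2*C*b (d(C, b) = (2*b)*C = 2*C*b)
N = 458 (N = 299 + 159 = 458)
Q(l) = 7 - (-15 + l)*(450 + l) (Q(l) = 7 - (l - 15)*(l + 450) = 7 - (-15 + l)*(450 + l))
√(-488944 + Q(N)) = √(-488944 + (6757 - 1*458² - 435*458)) = √(-488944 + (6757 - 1*209764 - 199230)) = √(-488944 + (6757 - 209764 - 199230)) = √(-488944 - 402237) = √(-891181) = I*√891181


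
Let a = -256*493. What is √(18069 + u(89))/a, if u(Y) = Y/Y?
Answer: -√18070/126208 ≈ -0.0010651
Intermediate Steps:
u(Y) = 1
a = -126208
√(18069 + u(89))/a = √(18069 + 1)/(-126208) = √18070*(-1/126208) = -√18070/126208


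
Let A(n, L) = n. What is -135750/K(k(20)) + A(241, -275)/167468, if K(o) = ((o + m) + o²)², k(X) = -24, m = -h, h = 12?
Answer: -37772509/81389448 ≈ -0.46410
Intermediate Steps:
m = -12 (m = -1*12 = -12)
K(o) = (-12 + o + o²)² (K(o) = ((o - 12) + o²)² = ((-12 + o) + o²)² = (-12 + o + o²)²)
-135750/K(k(20)) + A(241, -275)/167468 = -135750/(-12 - 24 + (-24)²)² + 241/167468 = -135750/(-12 - 24 + 576)² + 241*(1/167468) = -135750/(540²) + 241/167468 = -135750/291600 + 241/167468 = -135750*1/291600 + 241/167468 = -905/1944 + 241/167468 = -37772509/81389448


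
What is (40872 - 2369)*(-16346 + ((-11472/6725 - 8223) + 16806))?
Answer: -2010536062441/6725 ≈ -2.9896e+8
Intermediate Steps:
(40872 - 2369)*(-16346 + ((-11472/6725 - 8223) + 16806)) = 38503*(-16346 + ((-11472*1/6725 - 8223) + 16806)) = 38503*(-16346 + ((-11472/6725 - 8223) + 16806)) = 38503*(-16346 + (-55311147/6725 + 16806)) = 38503*(-16346 + 57709203/6725) = 38503*(-52217647/6725) = -2010536062441/6725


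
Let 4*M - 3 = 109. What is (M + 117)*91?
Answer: 13195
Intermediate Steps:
M = 28 (M = ¾ + (¼)*109 = ¾ + 109/4 = 28)
(M + 117)*91 = (28 + 117)*91 = 145*91 = 13195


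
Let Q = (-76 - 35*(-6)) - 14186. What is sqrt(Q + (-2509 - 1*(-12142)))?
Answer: 3*I*sqrt(491) ≈ 66.476*I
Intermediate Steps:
Q = -14052 (Q = (-76 + 210) - 14186 = 134 - 14186 = -14052)
sqrt(Q + (-2509 - 1*(-12142))) = sqrt(-14052 + (-2509 - 1*(-12142))) = sqrt(-14052 + (-2509 + 12142)) = sqrt(-14052 + 9633) = sqrt(-4419) = 3*I*sqrt(491)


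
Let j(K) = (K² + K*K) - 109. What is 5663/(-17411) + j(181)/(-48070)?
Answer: -61353311/36388990 ≈ -1.6860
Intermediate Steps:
j(K) = -109 + 2*K² (j(K) = (K² + K²) - 109 = 2*K² - 109 = -109 + 2*K²)
5663/(-17411) + j(181)/(-48070) = 5663/(-17411) + (-109 + 2*181²)/(-48070) = 5663*(-1/17411) + (-109 + 2*32761)*(-1/48070) = -5663/17411 + (-109 + 65522)*(-1/48070) = -5663/17411 + 65413*(-1/48070) = -5663/17411 - 65413/48070 = -61353311/36388990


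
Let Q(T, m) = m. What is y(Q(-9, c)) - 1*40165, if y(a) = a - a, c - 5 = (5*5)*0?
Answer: -40165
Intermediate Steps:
c = 5 (c = 5 + (5*5)*0 = 5 + 25*0 = 5 + 0 = 5)
y(a) = 0
y(Q(-9, c)) - 1*40165 = 0 - 1*40165 = 0 - 40165 = -40165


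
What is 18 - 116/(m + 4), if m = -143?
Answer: 2618/139 ≈ 18.835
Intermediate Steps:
18 - 116/(m + 4) = 18 - 116/(-143 + 4) = 18 - 116/(-139) = 18 - 116*(-1/139) = 18 + 116/139 = 2618/139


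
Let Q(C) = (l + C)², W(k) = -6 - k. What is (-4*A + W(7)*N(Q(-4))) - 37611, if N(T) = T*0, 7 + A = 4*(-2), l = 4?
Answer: -37551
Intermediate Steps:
Q(C) = (4 + C)²
A = -15 (A = -7 + 4*(-2) = -7 - 8 = -15)
N(T) = 0
(-4*A + W(7)*N(Q(-4))) - 37611 = (-4*(-15) + (-6 - 1*7)*0) - 37611 = (60 + (-6 - 7)*0) - 37611 = (60 - 13*0) - 37611 = (60 + 0) - 37611 = 60 - 37611 = -37551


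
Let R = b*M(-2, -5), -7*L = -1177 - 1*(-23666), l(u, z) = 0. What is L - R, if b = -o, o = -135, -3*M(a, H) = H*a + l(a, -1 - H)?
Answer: -19339/7 ≈ -2762.7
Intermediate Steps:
M(a, H) = -H*a/3 (M(a, H) = -(H*a + 0)/3 = -H*a/3)
b = 135 (b = -1*(-135) = 135)
L = -22489/7 (L = -(-1177 - 1*(-23666))/7 = -(-1177 + 23666)/7 = -⅐*22489 = -22489/7 ≈ -3212.7)
R = -450 (R = 135*(-⅓*(-5)*(-2)) = 135*(-10/3) = -450)
L - R = -22489/7 - 1*(-450) = -22489/7 + 450 = -19339/7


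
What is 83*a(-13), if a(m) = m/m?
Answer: 83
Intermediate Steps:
a(m) = 1
83*a(-13) = 83*1 = 83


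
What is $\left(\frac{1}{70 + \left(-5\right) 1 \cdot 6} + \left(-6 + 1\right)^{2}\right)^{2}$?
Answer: $\frac{1002001}{1600} \approx 626.25$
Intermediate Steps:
$\left(\frac{1}{70 + \left(-5\right) 1 \cdot 6} + \left(-6 + 1\right)^{2}\right)^{2} = \left(\frac{1}{70 - 30} + \left(-5\right)^{2}\right)^{2} = \left(\frac{1}{70 - 30} + 25\right)^{2} = \left(\frac{1}{40} + 25\right)^{2} = \left(\frac{1001}{40}\right)^{2} = \frac{1002001}{1600}$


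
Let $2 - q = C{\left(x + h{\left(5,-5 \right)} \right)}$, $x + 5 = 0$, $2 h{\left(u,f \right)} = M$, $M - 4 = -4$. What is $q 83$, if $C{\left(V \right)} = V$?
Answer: $581$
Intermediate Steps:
$M = 0$ ($M = 4 - 4 = 0$)
$h{\left(u,f \right)} = 0$ ($h{\left(u,f \right)} = \frac{1}{2} \cdot 0 = 0$)
$x = -5$ ($x = -5 + 0 = -5$)
$q = 7$ ($q = 2 - \left(-5 + 0\right) = 2 - -5 = 2 + 5 = 7$)
$q 83 = 7 \cdot 83 = 581$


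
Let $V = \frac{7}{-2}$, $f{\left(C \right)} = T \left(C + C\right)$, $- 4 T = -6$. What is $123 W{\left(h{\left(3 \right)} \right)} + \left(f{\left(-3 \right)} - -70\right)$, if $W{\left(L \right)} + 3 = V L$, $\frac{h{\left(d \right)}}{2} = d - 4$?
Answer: $553$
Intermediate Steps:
$h{\left(d \right)} = -8 + 2 d$ ($h{\left(d \right)} = 2 \left(d - 4\right) = 2 \left(-4 + d\right) = -8 + 2 d$)
$T = \frac{3}{2}$ ($T = \left(- \frac{1}{4}\right) \left(-6\right) = \frac{3}{2} \approx 1.5$)
$f{\left(C \right)} = 3 C$ ($f{\left(C \right)} = \frac{3 \left(C + C\right)}{2} = \frac{3 \cdot 2 C}{2} = 3 C$)
$V = - \frac{7}{2}$ ($V = 7 \left(- \frac{1}{2}\right) = - \frac{7}{2} \approx -3.5$)
$W{\left(L \right)} = -3 - \frac{7 L}{2}$
$123 W{\left(h{\left(3 \right)} \right)} + \left(f{\left(-3 \right)} - -70\right) = 123 \left(-3 - \frac{7 \left(-8 + 2 \cdot 3\right)}{2}\right) + \left(3 \left(-3\right) - -70\right) = 123 \left(-3 - \frac{7 \left(-8 + 6\right)}{2}\right) + \left(-9 + 70\right) = 123 \left(-3 - -7\right) + 61 = 123 \left(-3 + 7\right) + 61 = 123 \cdot 4 + 61 = 492 + 61 = 553$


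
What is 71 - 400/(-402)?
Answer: 14471/201 ≈ 71.995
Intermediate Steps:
71 - 400/(-402) = 71 - 400*(-1/402) = 71 + 200/201 = 14471/201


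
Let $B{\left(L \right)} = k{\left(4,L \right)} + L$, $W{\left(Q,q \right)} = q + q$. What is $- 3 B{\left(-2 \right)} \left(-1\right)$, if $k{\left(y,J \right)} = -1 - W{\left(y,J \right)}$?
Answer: $3$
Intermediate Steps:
$W{\left(Q,q \right)} = 2 q$
$k{\left(y,J \right)} = -1 - 2 J$
$B{\left(L \right)} = -1 - L$ ($B{\left(L \right)} = \left(-1 - 2 L\right) + L = -1 - L$)
$- 3 B{\left(-2 \right)} \left(-1\right) = - 3 \left(-1 - -2\right) \left(-1\right) = - 3 \left(-1 + 2\right) \left(-1\right) = \left(-3\right) 1 \left(-1\right) = \left(-3\right) \left(-1\right) = 3$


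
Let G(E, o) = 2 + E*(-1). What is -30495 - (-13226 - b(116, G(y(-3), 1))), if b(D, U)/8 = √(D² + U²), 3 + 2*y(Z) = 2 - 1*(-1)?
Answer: -17269 + 16*√3365 ≈ -16341.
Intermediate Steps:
y(Z) = 0 (y(Z) = -3/2 + (2 - 1*(-1))/2 = -3/2 + (2 + 1)/2 = -3/2 + (½)*3 = -3/2 + 3/2 = 0)
G(E, o) = 2 - E
b(D, U) = 8*√(D² + U²)
-30495 - (-13226 - b(116, G(y(-3), 1))) = -30495 - (-13226 - 8*√(116² + (2 - 1*0)²)) = -30495 - (-13226 - 8*√(13456 + (2 + 0)²)) = -30495 - (-13226 - 8*√(13456 + 2²)) = -30495 - (-13226 - 8*√(13456 + 4)) = -30495 - (-13226 - 8*√13460) = -30495 - (-13226 - 8*2*√3365) = -30495 - (-13226 - 16*√3365) = -30495 + (13226 + 16*√3365) = -17269 + 16*√3365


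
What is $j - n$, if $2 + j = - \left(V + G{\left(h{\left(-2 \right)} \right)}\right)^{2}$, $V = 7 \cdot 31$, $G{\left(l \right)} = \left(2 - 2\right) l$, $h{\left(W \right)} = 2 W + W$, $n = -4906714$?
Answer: $4859623$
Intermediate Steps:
$h{\left(W \right)} = 3 W$
$G{\left(l \right)} = 0$ ($G{\left(l \right)} = 0 l = 0$)
$V = 217$
$j = -47091$ ($j = -2 - \left(217 + 0\right)^{2} = -2 - 217^{2} = -2 - 47089 = -47091$)
$j - n = -47091 - -4906714 = -47091 + 4906714 = 4859623$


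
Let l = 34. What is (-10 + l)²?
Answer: 576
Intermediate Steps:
(-10 + l)² = (-10 + 34)² = 24² = 576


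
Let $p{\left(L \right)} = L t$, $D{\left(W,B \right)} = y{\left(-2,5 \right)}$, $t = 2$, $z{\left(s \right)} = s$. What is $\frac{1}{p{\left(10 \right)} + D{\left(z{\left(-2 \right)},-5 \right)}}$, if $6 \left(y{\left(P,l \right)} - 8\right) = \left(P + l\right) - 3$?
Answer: $\frac{1}{28} \approx 0.035714$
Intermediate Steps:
$y{\left(P,l \right)} = \frac{15}{2} + \frac{P}{6} + \frac{l}{6}$ ($y{\left(P,l \right)} = 8 + \frac{\left(P + l\right) - 3}{6} = 8 + \frac{-3 + P + l}{6} = 8 + \left(- \frac{1}{2} + \frac{P}{6} + \frac{l}{6}\right) = \frac{15}{2} + \frac{P}{6} + \frac{l}{6}$)
$D{\left(W,B \right)} = 8$ ($D{\left(W,B \right)} = \frac{15}{2} + \frac{1}{6} \left(-2\right) + \frac{1}{6} \cdot 5 = \frac{15}{2} - \frac{1}{3} + \frac{5}{6} = 8$)
$p{\left(L \right)} = 2 L$ ($p{\left(L \right)} = L 2 = 2 L$)
$\frac{1}{p{\left(10 \right)} + D{\left(z{\left(-2 \right)},-5 \right)}} = \frac{1}{2 \cdot 10 + 8} = \frac{1}{20 + 8} = \frac{1}{28}$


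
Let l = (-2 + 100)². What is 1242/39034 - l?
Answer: -187440647/19517 ≈ -9604.0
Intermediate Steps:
l = 9604 (l = 98² = 9604)
1242/39034 - l = 1242/39034 - 1*9604 = 1242*(1/39034) - 9604 = 621/19517 - 9604 = -187440647/19517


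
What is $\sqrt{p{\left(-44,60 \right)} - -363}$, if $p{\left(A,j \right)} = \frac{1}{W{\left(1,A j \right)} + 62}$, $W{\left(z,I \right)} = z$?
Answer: $\frac{\sqrt{160090}}{21} \approx 19.053$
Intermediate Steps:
$p{\left(A,j \right)} = \frac{1}{63}$ ($p{\left(A,j \right)} = \frac{1}{1 + 62} = \frac{1}{63}$)
$\sqrt{p{\left(-44,60 \right)} - -363} = \sqrt{\frac{1}{63} - -363} = \sqrt{\frac{1}{63} + 363} = \sqrt{\frac{22870}{63}} = \frac{\sqrt{160090}}{21}$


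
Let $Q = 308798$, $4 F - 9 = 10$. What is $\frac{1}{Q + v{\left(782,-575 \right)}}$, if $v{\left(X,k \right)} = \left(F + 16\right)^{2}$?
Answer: $\frac{16}{4947657} \approx 3.2339 \cdot 10^{-6}$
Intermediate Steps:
$F = \frac{19}{4}$ ($F = \frac{9}{4} + \frac{1}{4} \cdot 10 = \frac{9}{4} + \frac{5}{2} = \frac{19}{4} \approx 4.75$)
$v{\left(X,k \right)} = \frac{6889}{16}$ ($v{\left(X,k \right)} = \left(\frac{19}{4} + 16\right)^{2} = \left(\frac{83}{4}\right)^{2} = \frac{6889}{16}$)
$\frac{1}{Q + v{\left(782,-575 \right)}} = \frac{1}{308798 + \frac{6889}{16}} = \frac{1}{\frac{4947657}{16}} = \frac{16}{4947657}$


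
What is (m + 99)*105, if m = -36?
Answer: 6615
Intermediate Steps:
(m + 99)*105 = (-36 + 99)*105 = 63*105 = 6615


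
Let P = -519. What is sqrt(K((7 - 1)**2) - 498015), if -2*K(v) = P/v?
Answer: 13*I*sqrt(424338)/12 ≈ 705.7*I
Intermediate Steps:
K(v) = 519/(2*v) (K(v) = -(-519)/(2*v) = 519/(2*v))
sqrt(K((7 - 1)**2) - 498015) = sqrt(519/(2*((7 - 1)**2)) - 498015) = sqrt(519/(2*(6**2)) - 498015) = sqrt((519/2)/36 - 498015) = sqrt((519/2)*(1/36) - 498015) = sqrt(173/24 - 498015) = sqrt(-11952187/24) = 13*I*sqrt(424338)/12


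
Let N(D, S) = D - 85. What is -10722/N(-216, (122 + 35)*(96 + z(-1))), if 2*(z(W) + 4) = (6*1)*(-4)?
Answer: 10722/301 ≈ 35.621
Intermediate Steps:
z(W) = -16 (z(W) = -4 + ((6*1)*(-4))/2 = -4 + (6*(-4))/2 = -4 + (½)*(-24) = -4 - 12 = -16)
N(D, S) = -85 + D
-10722/N(-216, (122 + 35)*(96 + z(-1))) = -10722/(-85 - 216) = -10722/(-301) = -10722*(-1/301) = 10722/301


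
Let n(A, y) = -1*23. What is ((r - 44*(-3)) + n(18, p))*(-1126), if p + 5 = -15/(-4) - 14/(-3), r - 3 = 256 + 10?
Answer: -425628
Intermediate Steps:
r = 269 (r = 3 + (256 + 10) = 3 + 266 = 269)
p = 41/12 (p = -5 + (-15/(-4) - 14/(-3)) = -5 + (-15*(-¼) - 14*(-⅓)) = -5 + (15/4 + 14/3) = -5 + 101/12 = 41/12 ≈ 3.4167)
n(A, y) = -23
((r - 44*(-3)) + n(18, p))*(-1126) = ((269 - 44*(-3)) - 23)*(-1126) = ((269 + 132) - 23)*(-1126) = (401 - 23)*(-1126) = 378*(-1126) = -425628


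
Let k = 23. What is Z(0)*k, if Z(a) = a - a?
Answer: 0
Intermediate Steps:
Z(a) = 0
Z(0)*k = 0*23 = 0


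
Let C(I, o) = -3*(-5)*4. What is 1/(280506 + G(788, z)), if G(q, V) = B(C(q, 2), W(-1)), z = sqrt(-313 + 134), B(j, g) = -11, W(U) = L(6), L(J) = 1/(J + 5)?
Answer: 1/280495 ≈ 3.5651e-6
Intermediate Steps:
C(I, o) = 60 (C(I, o) = 15*4 = 60)
L(J) = 1/(5 + J)
W(U) = 1/11 (W(U) = 1/(5 + 6) = 1/11)
z = I*sqrt(179) (z = sqrt(-179) = I*sqrt(179) ≈ 13.379*I)
G(q, V) = -11
1/(280506 + G(788, z)) = 1/(280506 - 11) = 1/280495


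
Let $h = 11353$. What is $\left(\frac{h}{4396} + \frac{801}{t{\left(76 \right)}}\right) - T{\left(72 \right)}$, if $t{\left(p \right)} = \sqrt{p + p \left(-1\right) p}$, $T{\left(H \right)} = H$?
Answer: $- \frac{305159}{4396} - \frac{267 i \sqrt{57}}{190} \approx -69.417 - 10.609 i$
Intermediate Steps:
$t{\left(p \right)} = \sqrt{p - p^{2}}$ ($t{\left(p \right)} = \sqrt{p + - p p} = \sqrt{p - p^{2}}$)
$\left(\frac{h}{4396} + \frac{801}{t{\left(76 \right)}}\right) - T{\left(72 \right)} = \left(\frac{11353}{4396} + \frac{801}{\sqrt{76 \left(1 - 76\right)}}\right) - 72 = \left(11353 \cdot \frac{1}{4396} + \frac{801}{\sqrt{76 \left(1 - 76\right)}}\right) - 72 = \left(\frac{11353}{4396} + \frac{801}{\sqrt{76 \left(-75\right)}}\right) - 72 = \left(\frac{11353}{4396} + \frac{801}{\sqrt{-5700}}\right) - 72 = \left(\frac{11353}{4396} + \frac{801}{10 i \sqrt{57}}\right) - 72 = \left(\frac{11353}{4396} + 801 \left(- \frac{i \sqrt{57}}{570}\right)\right) - 72 = \left(\frac{11353}{4396} - \frac{267 i \sqrt{57}}{190}\right) - 72 = - \frac{305159}{4396} - \frac{267 i \sqrt{57}}{190}$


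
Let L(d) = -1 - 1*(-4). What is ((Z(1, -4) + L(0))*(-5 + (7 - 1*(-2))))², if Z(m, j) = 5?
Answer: 1024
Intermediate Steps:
L(d) = 3 (L(d) = -1 + 4 = 3)
((Z(1, -4) + L(0))*(-5 + (7 - 1*(-2))))² = ((5 + 3)*(-5 + (7 - 1*(-2))))² = (8*(-5 + (7 + 2)))² = (8*(-5 + 9))² = (8*4)² = 32² = 1024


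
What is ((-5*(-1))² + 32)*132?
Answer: 7524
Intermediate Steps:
((-5*(-1))² + 32)*132 = (5² + 32)*132 = (25 + 32)*132 = 57*132 = 7524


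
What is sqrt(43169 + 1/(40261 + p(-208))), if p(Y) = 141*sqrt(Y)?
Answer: sqrt(43169 + 1/(40261 + 564*I*sqrt(13))) ≈ 207.77 - 0.e-9*I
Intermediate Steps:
sqrt(43169 + 1/(40261 + p(-208))) = sqrt(43169 + 1/(40261 + 141*sqrt(-208))) = sqrt(43169 + 1/(40261 + 141*(4*I*sqrt(13)))) = sqrt(43169 + 1/(40261 + 564*I*sqrt(13)))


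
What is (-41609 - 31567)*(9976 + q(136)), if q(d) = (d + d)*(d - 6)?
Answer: -3317507136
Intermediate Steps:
q(d) = 2*d*(-6 + d) (q(d) = (2*d)*(-6 + d) = 2*d*(-6 + d))
(-41609 - 31567)*(9976 + q(136)) = (-41609 - 31567)*(9976 + 2*136*(-6 + 136)) = -73176*(9976 + 2*136*130) = -73176*(9976 + 35360) = -73176*45336 = -3317507136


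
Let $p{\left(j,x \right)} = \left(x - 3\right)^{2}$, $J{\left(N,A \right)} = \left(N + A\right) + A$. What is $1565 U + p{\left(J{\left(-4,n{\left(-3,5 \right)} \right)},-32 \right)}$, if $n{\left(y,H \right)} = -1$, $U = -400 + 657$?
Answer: $403430$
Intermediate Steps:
$U = 257$
$J{\left(N,A \right)} = N + 2 A$ ($J{\left(N,A \right)} = \left(A + N\right) + A = N + 2 A$)
$p{\left(j,x \right)} = \left(-3 + x\right)^{2}$
$1565 U + p{\left(J{\left(-4,n{\left(-3,5 \right)} \right)},-32 \right)} = 1565 \cdot 257 + \left(-3 - 32\right)^{2} = 402205 + \left(-35\right)^{2} = 402205 + 1225 = 403430$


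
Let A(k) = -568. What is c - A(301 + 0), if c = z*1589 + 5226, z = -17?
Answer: -21219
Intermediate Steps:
c = -21787 (c = -17*1589 + 5226 = -27013 + 5226 = -21787)
c - A(301 + 0) = -21787 - 1*(-568) = -21787 + 568 = -21219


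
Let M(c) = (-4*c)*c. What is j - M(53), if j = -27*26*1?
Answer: 10534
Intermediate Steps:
M(c) = -4*c**2
j = -702 (j = -702*1 = -702)
j - M(53) = -702 - (-4)*53**2 = -702 - (-4)*2809 = -702 - 1*(-11236) = -702 + 11236 = 10534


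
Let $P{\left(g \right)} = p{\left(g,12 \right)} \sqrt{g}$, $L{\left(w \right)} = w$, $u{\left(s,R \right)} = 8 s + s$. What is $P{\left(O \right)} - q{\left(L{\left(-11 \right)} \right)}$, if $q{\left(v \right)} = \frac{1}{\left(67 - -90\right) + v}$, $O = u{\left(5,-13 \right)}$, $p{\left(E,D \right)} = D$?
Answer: $- \frac{1}{146} + 36 \sqrt{5} \approx 80.492$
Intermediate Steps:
$u{\left(s,R \right)} = 9 s$
$O = 45$ ($O = 9 \cdot 5 = 45$)
$P{\left(g \right)} = 12 \sqrt{g}$
$q{\left(v \right)} = \frac{1}{157 + v}$ ($q{\left(v \right)} = \frac{1}{\left(67 + 90\right) + v} = \frac{1}{157 + v}$)
$P{\left(O \right)} - q{\left(L{\left(-11 \right)} \right)} = 12 \sqrt{45} - \frac{1}{157 - 11} = 12 \cdot 3 \sqrt{5} - \frac{1}{146} = 36 \sqrt{5} - \frac{1}{146} = - \frac{1}{146} + 36 \sqrt{5}$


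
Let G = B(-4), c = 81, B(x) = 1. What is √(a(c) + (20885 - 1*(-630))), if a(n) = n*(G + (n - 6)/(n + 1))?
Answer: √145709654/82 ≈ 147.21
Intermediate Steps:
G = 1
a(n) = n*(1 + (-6 + n)/(1 + n)) (a(n) = n*(1 + (n - 6)/(n + 1)) = n*(1 + (-6 + n)/(1 + n)))
√(a(c) + (20885 - 1*(-630))) = √(81*(-5 + 2*81)/(1 + 81) + (20885 - 1*(-630))) = √(81*(-5 + 162)/82 + (20885 + 630)) = √(81*(1/82)*157 + 21515) = √(12717/82 + 21515) = √(1776947/82) = √145709654/82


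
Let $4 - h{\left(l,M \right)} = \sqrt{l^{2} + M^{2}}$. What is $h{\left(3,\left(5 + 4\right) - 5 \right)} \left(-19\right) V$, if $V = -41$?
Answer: $-779$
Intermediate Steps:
$h{\left(l,M \right)} = 4 - \sqrt{M^{2} + l^{2}}$ ($h{\left(l,M \right)} = 4 - \sqrt{l^{2} + M^{2}} = 4 - \sqrt{M^{2} + l^{2}}$)
$h{\left(3,\left(5 + 4\right) - 5 \right)} \left(-19\right) V = \left(4 - \sqrt{\left(\left(5 + 4\right) - 5\right)^{2} + 3^{2}}\right) \left(-19\right) \left(-41\right) = \left(4 - \sqrt{\left(9 - 5\right)^{2} + 9}\right) \left(-19\right) \left(-41\right) = \left(4 - \sqrt{4^{2} + 9}\right) \left(-19\right) \left(-41\right) = \left(4 - \sqrt{16 + 9}\right) \left(-19\right) \left(-41\right) = \left(4 - \sqrt{25}\right) \left(-19\right) \left(-41\right) = \left(4 - 5\right) \left(-19\right) \left(-41\right) = \left(-1\right) \left(-19\right) \left(-41\right) = 19 \left(-41\right) = -779$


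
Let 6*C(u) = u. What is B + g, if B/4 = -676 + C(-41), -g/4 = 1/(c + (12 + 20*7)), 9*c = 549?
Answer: -193926/71 ≈ -2731.4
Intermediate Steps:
c = 61 (c = (⅑)*549 = 61)
C(u) = u/6
g = -4/213 (g = -4/(61 + (12 + 20*7)) = -4/(61 + (12 + 140)) = -4/(61 + 152) = -4/213 ≈ -0.018779)
B = -8194/3 (B = 4*(-676 + (⅙)*(-41)) = 4*(-676 - 41/6) = 4*(-4097/6) = -8194/3 ≈ -2731.3)
B + g = -8194/3 - 4/213 = -193926/71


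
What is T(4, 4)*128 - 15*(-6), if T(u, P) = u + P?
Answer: 1114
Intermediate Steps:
T(u, P) = P + u
T(4, 4)*128 - 15*(-6) = (4 + 4)*128 - 15*(-6) = 8*128 + 90 = 1024 + 90 = 1114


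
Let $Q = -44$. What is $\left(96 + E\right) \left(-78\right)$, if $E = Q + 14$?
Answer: $-5148$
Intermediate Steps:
$E = -30$ ($E = -44 + 14 = -30$)
$\left(96 + E\right) \left(-78\right) = \left(96 - 30\right) \left(-78\right) = 66 \left(-78\right) = -5148$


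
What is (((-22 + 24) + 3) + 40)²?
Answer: 2025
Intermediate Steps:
(((-22 + 24) + 3) + 40)² = ((2 + 3) + 40)² = (5 + 40)² = 45² = 2025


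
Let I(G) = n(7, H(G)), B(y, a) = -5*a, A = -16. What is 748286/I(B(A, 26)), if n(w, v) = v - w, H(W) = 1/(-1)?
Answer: -374143/4 ≈ -93536.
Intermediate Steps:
H(W) = -1
I(G) = -8 (I(G) = -1 - 1*7 = -1 - 7 = -8)
748286/I(B(A, 26)) = 748286/(-8) = 748286*(-⅛) = -374143/4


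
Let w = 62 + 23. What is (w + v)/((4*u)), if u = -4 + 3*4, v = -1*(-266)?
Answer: 351/32 ≈ 10.969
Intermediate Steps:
v = 266
w = 85
u = 8 (u = -4 + 12 = 8)
(w + v)/((4*u)) = (85 + 266)/((4*8)) = 351/32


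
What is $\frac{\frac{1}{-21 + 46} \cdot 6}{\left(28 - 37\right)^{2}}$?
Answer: $\frac{2}{675} \approx 0.002963$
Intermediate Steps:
$\frac{\frac{1}{-21 + 46} \cdot 6}{\left(28 - 37\right)^{2}} = \frac{\frac{1}{25} \cdot 6}{\left(-9\right)^{2}} = \frac{\frac{1}{25} \cdot 6}{81} = \frac{6}{25} \cdot \frac{1}{81} = \frac{2}{675}$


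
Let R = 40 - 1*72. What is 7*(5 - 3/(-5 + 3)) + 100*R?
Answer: -6309/2 ≈ -3154.5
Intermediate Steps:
R = -32 (R = 40 - 72 = -32)
7*(5 - 3/(-5 + 3)) + 100*R = 7*(5 - 3/(-5 + 3)) + 100*(-32) = 7*(5 - 3/(-2)) - 3200 = 7*(5 - 3*(-½)) - 3200 = 7*(5 + 3/2) - 3200 = 7*(13/2) - 3200 = 91/2 - 3200 = -6309/2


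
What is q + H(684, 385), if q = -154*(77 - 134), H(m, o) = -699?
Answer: 8079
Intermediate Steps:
q = 8778 (q = -154*(-57) = 8778)
q + H(684, 385) = 8778 - 699 = 8079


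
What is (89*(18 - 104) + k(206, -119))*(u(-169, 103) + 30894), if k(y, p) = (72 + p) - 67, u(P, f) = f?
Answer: -240784696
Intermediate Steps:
k(y, p) = 5 + p
(89*(18 - 104) + k(206, -119))*(u(-169, 103) + 30894) = (89*(18 - 104) + (5 - 119))*(103 + 30894) = (89*(-86) - 114)*30997 = (-7654 - 114)*30997 = -7768*30997 = -240784696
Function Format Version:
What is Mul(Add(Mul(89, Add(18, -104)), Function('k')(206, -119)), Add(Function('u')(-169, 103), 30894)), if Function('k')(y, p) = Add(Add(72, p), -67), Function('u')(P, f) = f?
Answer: -240784696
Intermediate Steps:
Function('k')(y, p) = Add(5, p)
Mul(Add(Mul(89, Add(18, -104)), Function('k')(206, -119)), Add(Function('u')(-169, 103), 30894)) = Mul(Add(Mul(89, Add(18, -104)), Add(5, -119)), Add(103, 30894)) = Mul(Add(Mul(89, -86), -114), 30997) = Mul(Add(-7654, -114), 30997) = Mul(-7768, 30997) = -240784696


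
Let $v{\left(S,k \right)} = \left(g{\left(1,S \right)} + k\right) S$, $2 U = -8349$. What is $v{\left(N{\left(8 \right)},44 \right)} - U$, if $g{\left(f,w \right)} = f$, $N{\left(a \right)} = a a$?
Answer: $\frac{14109}{2} \approx 7054.5$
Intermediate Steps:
$N{\left(a \right)} = a^{2}$
$U = - \frac{8349}{2}$ ($U = \frac{1}{2} \left(-8349\right) = - \frac{8349}{2} \approx -4174.5$)
$v{\left(S,k \right)} = S \left(1 + k\right)$ ($v{\left(S,k \right)} = \left(1 + k\right) S = S \left(1 + k\right)$)
$v{\left(N{\left(8 \right)},44 \right)} - U = 8^{2} \left(1 + 44\right) - - \frac{8349}{2} = 64 \cdot 45 + \frac{8349}{2} = 2880 + \frac{8349}{2} = \frac{14109}{2}$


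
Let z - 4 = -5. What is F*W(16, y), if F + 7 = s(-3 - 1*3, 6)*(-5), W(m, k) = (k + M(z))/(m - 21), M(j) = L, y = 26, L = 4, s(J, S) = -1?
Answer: 12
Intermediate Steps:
z = -1 (z = 4 - 5 = -1)
M(j) = 4
W(m, k) = (4 + k)/(-21 + m) (W(m, k) = (k + 4)/(m - 21) = (4 + k)/(-21 + m))
F = -2 (F = -7 - 1*(-5) = -7 + 5 = -2)
F*W(16, y) = -2*(4 + 26)/(-21 + 16) = -2*30/(-5) = -(-2)*30/5 = -2*(-6) = 12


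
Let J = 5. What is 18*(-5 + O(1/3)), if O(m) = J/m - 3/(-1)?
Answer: 234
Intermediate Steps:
O(m) = 3 + 5/m (O(m) = 5/m - 3/(-1) = 5/m - 3*(-1) = 5/m + 3 = 3 + 5/m)
18*(-5 + O(1/3)) = 18*(-5 + (3 + 5/(1/3))) = 18*(-5 + (3 + 5/(⅓))) = 18*(-5 + (3 + 5*3)) = 18*(-5 + (3 + 15)) = 18*(-5 + 18) = 18*13 = 234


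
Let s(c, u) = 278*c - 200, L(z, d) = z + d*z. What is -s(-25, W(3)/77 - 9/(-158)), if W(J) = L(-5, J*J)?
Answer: 7150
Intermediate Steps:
W(J) = -5 - 5*J² (W(J) = -5*(1 + J*J) = -5*(1 + J²) = -5 - 5*J²)
s(c, u) = -200 + 278*c
-s(-25, W(3)/77 - 9/(-158)) = -(-200 + 278*(-25)) = -(-200 - 6950) = -1*(-7150) = 7150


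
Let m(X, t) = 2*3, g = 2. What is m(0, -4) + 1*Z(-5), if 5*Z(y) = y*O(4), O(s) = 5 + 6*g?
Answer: -11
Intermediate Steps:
m(X, t) = 6
O(s) = 17 (O(s) = 5 + 6*2 = 5 + 12 = 17)
Z(y) = 17*y/5 (Z(y) = (y*17)/5 = (17*y)/5 = 17*y/5)
m(0, -4) + 1*Z(-5) = 6 + 1*((17/5)*(-5)) = 6 + 1*(-17) = 6 - 17 = -11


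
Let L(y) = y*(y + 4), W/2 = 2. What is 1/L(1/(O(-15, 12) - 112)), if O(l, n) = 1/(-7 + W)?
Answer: -113569/4035 ≈ -28.146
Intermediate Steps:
W = 4 (W = 2*2 = 4)
O(l, n) = -⅓ (O(l, n) = 1/(-7 + 4) = 1/(-3) = -⅓)
L(y) = y*(4 + y)
1/L(1/(O(-15, 12) - 112)) = 1/((4 + 1/(-⅓ - 112))/(-⅓ - 112)) = 1/((4 + 1/(-337/3))/(-337/3)) = 1/(-3*(4 - 3/337)/337) = 1/(-3/337*1345/337) = 1/(-4035/113569) = -113569/4035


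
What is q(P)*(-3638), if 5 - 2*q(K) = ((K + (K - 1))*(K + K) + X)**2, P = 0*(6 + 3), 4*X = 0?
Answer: -9095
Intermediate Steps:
X = 0 (X = (1/4)*0 = 0)
P = 0 (P = 0*9 = 0)
q(K) = 5/2 - 2*K**2*(-1 + 2*K)**2 (q(K) = 5/2 - ((K + (K - 1))*(K + K) + 0)**2/2 = 5/2 - ((K + (-1 + K))*(2*K) + 0)**2/2 = 5/2 - ((-1 + 2*K)*(2*K) + 0)**2/2 = 5/2 - (2*K*(-1 + 2*K) + 0)**2/2 = 5/2 - 4*K**2*(-1 + 2*K)**2/2 = 5/2 - 2*K**2*(-1 + 2*K)**2)
q(P)*(-3638) = (5/2 - 2*0**2*(-1 + 2*0)**2)*(-3638) = (5/2 - 2*0*(-1 + 0)**2)*(-3638) = (5/2 - 2*0*(-1)**2)*(-3638) = (5/2 - 2*0*1)*(-3638) = (5/2 + 0)*(-3638) = (5/2)*(-3638) = -9095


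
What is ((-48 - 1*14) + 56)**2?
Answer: 36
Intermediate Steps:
((-48 - 1*14) + 56)**2 = ((-48 - 14) + 56)**2 = (-62 + 56)**2 = (-6)**2 = 36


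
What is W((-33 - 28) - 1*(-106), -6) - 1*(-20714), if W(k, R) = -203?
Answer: 20511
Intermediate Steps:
W((-33 - 28) - 1*(-106), -6) - 1*(-20714) = -203 - 1*(-20714) = -203 + 20714 = 20511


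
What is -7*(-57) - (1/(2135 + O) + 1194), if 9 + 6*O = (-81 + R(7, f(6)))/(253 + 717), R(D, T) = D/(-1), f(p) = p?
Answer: -4935713505/6208441 ≈ -795.00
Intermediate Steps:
R(D, T) = -D (R(D, T) = D*(-1) = -D)
O = -4409/2910 (O = -3/2 + ((-81 - 1*7)/(253 + 717))/6 = -3/2 + ((-81 - 7)/970)/6 = -3/2 + (-88*1/970)/6 = -3/2 + (⅙)*(-44/485) = -3/2 - 22/1455 = -4409/2910 ≈ -1.5151)
-7*(-57) - (1/(2135 + O) + 1194) = -7*(-57) - (1/(2135 - 4409/2910) + 1194) = 399 - (1/(6208441/2910) + 1194) = 399 - (2910/6208441 + 1194) = 399 - 1*7412881464/6208441 = 399 - 7412881464/6208441 = -4935713505/6208441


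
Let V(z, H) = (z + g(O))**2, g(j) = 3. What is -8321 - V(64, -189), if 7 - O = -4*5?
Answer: -12810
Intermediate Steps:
O = 27 (O = 7 - (-4)*5 = 7 - 1*(-20) = 7 + 20 = 27)
V(z, H) = (3 + z)**2 (V(z, H) = (z + 3)**2 = (3 + z)**2)
-8321 - V(64, -189) = -8321 - (3 + 64)**2 = -8321 - 1*67**2 = -8321 - 1*4489 = -8321 - 4489 = -12810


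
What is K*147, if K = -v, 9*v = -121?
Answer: 5929/3 ≈ 1976.3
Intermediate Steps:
v = -121/9 (v = (⅑)*(-121) = -121/9 ≈ -13.444)
K = 121/9 (K = -1*(-121/9) = 121/9 ≈ 13.444)
K*147 = (121/9)*147 = 5929/3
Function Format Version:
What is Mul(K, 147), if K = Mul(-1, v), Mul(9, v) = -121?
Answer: Rational(5929, 3) ≈ 1976.3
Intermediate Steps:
v = Rational(-121, 9) (v = Mul(Rational(1, 9), -121) = Rational(-121, 9) ≈ -13.444)
K = Rational(121, 9) (K = Mul(-1, Rational(-121, 9)) = Rational(121, 9) ≈ 13.444)
Mul(K, 147) = Mul(Rational(121, 9), 147) = Rational(5929, 3)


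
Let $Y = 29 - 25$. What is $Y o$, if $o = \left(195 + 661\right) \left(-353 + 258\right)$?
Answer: $-325280$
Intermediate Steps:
$Y = 4$ ($Y = 29 - 25 = 4$)
$o = -81320$ ($o = 856 \left(-95\right) = -81320$)
$Y o = 4 \left(-81320\right) = -325280$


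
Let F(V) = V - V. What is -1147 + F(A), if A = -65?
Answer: -1147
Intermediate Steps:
F(V) = 0
-1147 + F(A) = -1147 + 0 = -1147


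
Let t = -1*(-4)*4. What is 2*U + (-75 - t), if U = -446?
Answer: -983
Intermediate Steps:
t = 16 (t = 4*4 = 16)
2*U + (-75 - t) = 2*(-446) + (-75 - 1*16) = -892 + (-75 - 16) = -892 - 91 = -983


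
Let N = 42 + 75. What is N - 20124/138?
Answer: -663/23 ≈ -28.826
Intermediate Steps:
N = 117
N - 20124/138 = 117 - 20124/138 = 117 - 156*43/46 = 117 - 3354/23 = -663/23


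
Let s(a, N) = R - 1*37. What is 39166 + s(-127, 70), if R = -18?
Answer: 39111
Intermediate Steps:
s(a, N) = -55 (s(a, N) = -18 - 1*37 = -18 - 37 = -55)
39166 + s(-127, 70) = 39166 - 55 = 39111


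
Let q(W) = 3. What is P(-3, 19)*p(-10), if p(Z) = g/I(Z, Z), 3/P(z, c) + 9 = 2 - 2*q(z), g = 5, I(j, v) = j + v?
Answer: 3/52 ≈ 0.057692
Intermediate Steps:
P(z, c) = -3/13 (P(z, c) = 3/(-9 + (2 - 2*3)) = 3/(-9 + (2 - 6)) = 3/(-9 - 4) = 3/(-13) = 3*(-1/13) = -3/13)
p(Z) = 5/(2*Z) (p(Z) = 5/(Z + Z) = 5/((2*Z)) = 5*(1/(2*Z)) = 5/(2*Z))
P(-3, 19)*p(-10) = -15/(26*(-10)) = -15*(-1)/(26*10) = -3/13*(-¼) = 3/52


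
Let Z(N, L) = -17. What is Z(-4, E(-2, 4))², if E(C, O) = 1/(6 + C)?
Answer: 289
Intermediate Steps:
Z(-4, E(-2, 4))² = (-17)² = 289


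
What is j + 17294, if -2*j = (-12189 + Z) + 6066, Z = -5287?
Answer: 22999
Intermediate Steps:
j = 5705 (j = -((-12189 - 5287) + 6066)/2 = -(-17476 + 6066)/2 = -1/2*(-11410) = 5705)
j + 17294 = 5705 + 17294 = 22999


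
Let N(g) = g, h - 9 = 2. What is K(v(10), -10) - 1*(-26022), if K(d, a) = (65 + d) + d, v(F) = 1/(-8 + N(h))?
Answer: 78263/3 ≈ 26088.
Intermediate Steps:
h = 11 (h = 9 + 2 = 11)
v(F) = ⅓ (v(F) = 1/(-8 + 11) = 1/3 = ⅓)
K(d, a) = 65 + 2*d
K(v(10), -10) - 1*(-26022) = (65 + 2*(⅓)) - 1*(-26022) = (65 + ⅔) + 26022 = 197/3 + 26022 = 78263/3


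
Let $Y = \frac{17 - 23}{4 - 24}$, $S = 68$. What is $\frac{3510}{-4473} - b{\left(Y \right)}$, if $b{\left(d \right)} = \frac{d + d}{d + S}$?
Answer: $- \frac{269352}{339451} \approx -0.79349$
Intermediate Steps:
$Y = \frac{3}{10}$ ($Y = - \frac{6}{-20} = \left(-6\right) \left(- \frac{1}{20}\right) = \frac{3}{10} \approx 0.3$)
$b{\left(d \right)} = \frac{2 d}{68 + d}$ ($b{\left(d \right)} = \frac{d + d}{d + 68} = \frac{2 d}{68 + d}$)
$\frac{3510}{-4473} - b{\left(Y \right)} = \frac{3510}{-4473} - 2 \cdot \frac{3}{10} \frac{1}{68 + \frac{3}{10}} = 3510 \left(- \frac{1}{4473}\right) - 2 \cdot \frac{3}{10} \frac{1}{\frac{683}{10}} = - \frac{390}{497} - 2 \cdot \frac{3}{10} \cdot \frac{10}{683} = - \frac{390}{497} - \frac{6}{683} = - \frac{269352}{339451}$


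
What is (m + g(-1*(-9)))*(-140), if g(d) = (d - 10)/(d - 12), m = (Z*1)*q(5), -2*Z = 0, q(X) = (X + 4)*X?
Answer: -140/3 ≈ -46.667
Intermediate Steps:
q(X) = X*(4 + X) (q(X) = (4 + X)*X = X*(4 + X))
Z = 0 (Z = -½*0 = 0)
m = 0 (m = (0*1)*(5*(4 + 5)) = 0*(5*9) = 0*45 = 0)
g(d) = (-10 + d)/(-12 + d)
(m + g(-1*(-9)))*(-140) = (0 + (-10 - 1*(-9))/(-12 - 1*(-9)))*(-140) = (0 + (-10 + 9)/(-12 + 9))*(-140) = (0 - 1/(-3))*(-140) = (0 - ⅓*(-1))*(-140) = (0 + ⅓)*(-140) = (⅓)*(-140) = -140/3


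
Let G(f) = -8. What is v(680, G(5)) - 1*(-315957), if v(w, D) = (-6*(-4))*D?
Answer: 315765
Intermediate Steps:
v(w, D) = 24*D
v(680, G(5)) - 1*(-315957) = 24*(-8) - 1*(-315957) = -192 + 315957 = 315765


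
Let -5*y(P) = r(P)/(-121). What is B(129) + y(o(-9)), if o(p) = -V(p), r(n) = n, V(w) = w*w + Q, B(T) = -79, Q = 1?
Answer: -47877/605 ≈ -79.135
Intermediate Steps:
V(w) = 1 + w**2 (V(w) = w*w + 1 = w**2 + 1 = 1 + w**2)
o(p) = -1 - p**2 (o(p) = -(1 + p**2) = -1 - p**2)
y(P) = P/605 (y(P) = -P/(5*(-121)) = -P*(-1)/(5*121) = -(-1)*P/605 = P/605)
B(129) + y(o(-9)) = -79 + (-1 - 1*(-9)**2)/605 = -79 + (-1 - 1*81)/605 = -79 + (-1 - 81)/605 = -79 + (1/605)*(-82) = -79 - 82/605 = -47877/605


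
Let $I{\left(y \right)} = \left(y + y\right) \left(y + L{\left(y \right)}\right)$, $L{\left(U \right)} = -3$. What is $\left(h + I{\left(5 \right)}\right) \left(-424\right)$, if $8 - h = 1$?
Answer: $-11448$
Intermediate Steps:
$h = 7$ ($h = 8 - 1 = 7$)
$I{\left(y \right)} = 2 y \left(-3 + y\right)$ ($I{\left(y \right)} = \left(y + y\right) \left(y - 3\right) = 2 y \left(-3 + y\right)$)
$\left(h + I{\left(5 \right)}\right) \left(-424\right) = \left(7 + 2 \cdot 5 \left(-3 + 5\right)\right) \left(-424\right) = \left(7 + 2 \cdot 5 \cdot 2\right) \left(-424\right) = \left(7 + 20\right) \left(-424\right) = 27 \left(-424\right) = -11448$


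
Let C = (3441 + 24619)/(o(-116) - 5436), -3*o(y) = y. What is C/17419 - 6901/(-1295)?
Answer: 21155514419/3970138480 ≈ 5.3287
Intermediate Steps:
o(y) = -y/3
C = -915/176 (C = (3441 + 24619)/(-⅓*(-116) - 5436) = 28060/(116/3 - 5436) = 28060/(-16192/3) = 28060*(-3/16192) = -915/176 ≈ -5.1989)
C/17419 - 6901/(-1295) = -915/176/17419 - 6901/(-1295) = -915/176*1/17419 - 6901*(-1/1295) = -915/3065744 + 6901/1295 = 21155514419/3970138480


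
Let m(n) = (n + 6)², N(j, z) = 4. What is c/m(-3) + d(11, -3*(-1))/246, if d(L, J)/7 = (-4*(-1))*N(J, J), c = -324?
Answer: -4372/123 ≈ -35.545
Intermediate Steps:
m(n) = (6 + n)²
d(L, J) = 112 (d(L, J) = 7*(-4*(-1)*4) = 7*(4*4) = 7*16 = 112)
c/m(-3) + d(11, -3*(-1))/246 = -324/(6 - 3)² + 112/246 = -324/(3²) + 112*(1/246) = -324/9 + 56/123 = -324*⅑ + 56/123 = -36 + 56/123 = -4372/123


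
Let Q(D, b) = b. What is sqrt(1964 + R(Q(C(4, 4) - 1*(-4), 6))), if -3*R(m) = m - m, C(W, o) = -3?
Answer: 2*sqrt(491) ≈ 44.317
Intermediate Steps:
R(m) = 0 (R(m) = -(m - m)/3 = -1/3*0 = 0)
sqrt(1964 + R(Q(C(4, 4) - 1*(-4), 6))) = sqrt(1964 + 0) = sqrt(1964) = 2*sqrt(491)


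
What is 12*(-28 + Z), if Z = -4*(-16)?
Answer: 432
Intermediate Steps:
Z = 64
12*(-28 + Z) = 12*(-28 + 64) = 12*36 = 432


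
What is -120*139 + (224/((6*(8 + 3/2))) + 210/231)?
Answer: -10455326/627 ≈ -16675.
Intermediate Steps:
-120*139 + (224/((6*(8 + 3/2))) + 210/231) = -16680 + (224/((6*(8 + 3*(1/2)))) + 210*(1/231)) = -16680 + (224/((6*(8 + 3/2))) + 10/11) = -16680 + (224/((6*(19/2))) + 10/11) = -16680 + (224/57 + 10/11) = -16680 + 3034/627 = -10455326/627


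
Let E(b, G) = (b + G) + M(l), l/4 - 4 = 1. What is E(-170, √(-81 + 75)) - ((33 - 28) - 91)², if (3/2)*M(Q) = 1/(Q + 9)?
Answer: -658240/87 + I*√6 ≈ -7566.0 + 2.4495*I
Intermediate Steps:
l = 20 (l = 16 + 4*1 = 16 + 4 = 20)
M(Q) = 2/(3*(9 + Q)) (M(Q) = 2/(3*(Q + 9)) = 2/(3*(9 + Q)))
E(b, G) = 2/87 + G + b (E(b, G) = (b + G) + 2/(3*(9 + 20)) = (G + b) + (⅔)/29 = (G + b) + (⅔)*(1/29) = (G + b) + 2/87 = 2/87 + G + b)
E(-170, √(-81 + 75)) - ((33 - 28) - 91)² = (2/87 + √(-81 + 75) - 170) - ((33 - 28) - 91)² = (2/87 + √(-6) - 170) - (5 - 91)² = (2/87 + I*√6 - 170) - 1*(-86)² = (-14788/87 + I*√6) - 1*7396 = (-14788/87 + I*√6) - 7396 = -658240/87 + I*√6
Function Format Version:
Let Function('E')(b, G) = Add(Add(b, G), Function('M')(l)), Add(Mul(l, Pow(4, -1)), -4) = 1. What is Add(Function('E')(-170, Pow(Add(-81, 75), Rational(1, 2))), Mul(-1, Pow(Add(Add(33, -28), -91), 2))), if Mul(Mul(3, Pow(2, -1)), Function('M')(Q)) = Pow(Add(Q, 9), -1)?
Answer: Add(Rational(-658240, 87), Mul(I, Pow(6, Rational(1, 2)))) ≈ Add(-7566.0, Mul(2.4495, I))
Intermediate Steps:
l = 20 (l = Add(16, Mul(4, 1)) = Add(16, 4) = 20)
Function('M')(Q) = Mul(Rational(2, 3), Pow(Add(9, Q), -1)) (Function('M')(Q) = Mul(Rational(2, 3), Pow(Add(Q, 9), -1)) = Mul(Rational(2, 3), Pow(Add(9, Q), -1)))
Function('E')(b, G) = Add(Rational(2, 87), G, b) (Function('E')(b, G) = Add(Add(b, G), Mul(Rational(2, 3), Pow(Add(9, 20), -1))) = Add(Add(G, b), Mul(Rational(2, 3), Pow(29, -1))) = Add(Add(G, b), Mul(Rational(2, 3), Rational(1, 29))) = Add(Add(G, b), Rational(2, 87)) = Add(Rational(2, 87), G, b))
Add(Function('E')(-170, Pow(Add(-81, 75), Rational(1, 2))), Mul(-1, Pow(Add(Add(33, -28), -91), 2))) = Add(Add(Rational(2, 87), Pow(Add(-81, 75), Rational(1, 2)), -170), Mul(-1, Pow(Add(Add(33, -28), -91), 2))) = Add(Add(Rational(2, 87), Pow(-6, Rational(1, 2)), -170), Mul(-1, Pow(Add(5, -91), 2))) = Add(Add(Rational(2, 87), Mul(I, Pow(6, Rational(1, 2))), -170), Mul(-1, Pow(-86, 2))) = Add(Add(Rational(-14788, 87), Mul(I, Pow(6, Rational(1, 2)))), Mul(-1, 7396)) = Add(Add(Rational(-14788, 87), Mul(I, Pow(6, Rational(1, 2)))), -7396) = Add(Rational(-658240, 87), Mul(I, Pow(6, Rational(1, 2))))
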